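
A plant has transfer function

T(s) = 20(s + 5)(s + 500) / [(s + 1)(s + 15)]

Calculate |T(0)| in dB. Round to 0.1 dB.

T(0) = 20·5·500 / (1·15) ≈ 3333.3
20 log₁₀(3333.3) ≈ 70.46 dB

70.5 dB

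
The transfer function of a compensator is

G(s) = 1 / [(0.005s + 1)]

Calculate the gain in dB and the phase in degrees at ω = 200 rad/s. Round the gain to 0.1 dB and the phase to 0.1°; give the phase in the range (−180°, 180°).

At ω = 200 rad/s:
pole (1 + j200·0.005) = 1 + j1 → |·| ≈ 1.4142, ∠ ≈ 45.00°
|G| = 1 · 1 / (1.4142) ≈ 0.70711
Gain = 20 log₁₀(0.70711) ≈ -3.01 dB
∠G = (0°) − (45.00°) = -45.00°

-3.0 dB, -45.0°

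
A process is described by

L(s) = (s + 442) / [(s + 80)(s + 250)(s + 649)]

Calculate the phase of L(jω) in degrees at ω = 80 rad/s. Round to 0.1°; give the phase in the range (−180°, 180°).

At s = jω = j80:
zero (s+442): 442 + j80 → |·| = √(442²+80²) = √201764 ≈ 449.18, ∠ = arctan(80/442) ≈ 10.26°
pole (s+80): 80 + j80 → |·| = √(80²+80²) = √12800 ≈ 113.14, ∠ = arctan(80/80) ≈ 45.00°
pole (s+250): 250 + j80 → |·| = √(250²+80²) = √68900 ≈ 262.49, ∠ = arctan(80/250) ≈ 17.74°
pole (s+649): 649 + j80 → |·| = √(649²+80²) = √427601 ≈ 653.91, ∠ = arctan(80/649) ≈ 7.03°
∠L = 10.26° − 69.77° = -59.51°

-59.5°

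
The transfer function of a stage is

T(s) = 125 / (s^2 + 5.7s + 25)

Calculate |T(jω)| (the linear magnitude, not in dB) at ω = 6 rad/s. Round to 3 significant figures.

At s = jω = j6:
quadratic: (j6)² + 5.7·j6 + 25 = -11 + j34.2 → |·| ≈ 35.925, ∠ ≈ 107.83°
|T| = 125 / 35.925 ≈ 3.4795

3.48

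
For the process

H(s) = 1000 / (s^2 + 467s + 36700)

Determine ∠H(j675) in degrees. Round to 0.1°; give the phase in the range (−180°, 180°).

Substitute s = j675:
Numerator: 1000 = 1000 + j0
Denominator: (j675)^2 + 467(j675) + 36700 = -418925 + j315225
|N| = √(1000² + 0²) ≈ 1000, ∠N ≈ 0.00°
|D| = √(418925² + 315225²) ≈ 5.2428e+05, ∠D ≈ 143.04°
∠H = 0.00° − 143.04° = -143.04°

-143.0°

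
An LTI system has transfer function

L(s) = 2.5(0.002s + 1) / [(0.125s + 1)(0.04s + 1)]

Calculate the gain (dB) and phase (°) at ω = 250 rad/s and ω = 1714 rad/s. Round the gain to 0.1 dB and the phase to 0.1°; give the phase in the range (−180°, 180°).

At ω = 250 rad/s:
zero (1 + j250·0.002) = 1 + j0.5 → |·| ≈ 1.118, ∠ ≈ 26.57°
pole (1 + j250·0.125) = 1 + j31.25 → |·| ≈ 31.266, ∠ ≈ 88.17°
pole (1 + j250·0.04) = 1 + j10 → |·| ≈ 10.05, ∠ ≈ 84.29°
|L| = 2.5 · 1.118 / (31.266 · 10.05) ≈ 0.0088949
Gain = 20 log₁₀(0.0088949) ≈ -41.02 dB
∠L = (26.57°) − (88.17° + 84.29°) = -145.89°

At ω = 1714 rad/s:
zero (1 + j1714·0.002) = 1 + j3.428 → |·| ≈ 3.5709, ∠ ≈ 73.74°
pole (1 + j1714·0.125) = 1 + j214.25 → |·| ≈ 214.25, ∠ ≈ 89.73°
pole (1 + j1714·0.04) = 1 + j68.56 → |·| ≈ 68.567, ∠ ≈ 89.16°
|L| = 2.5 · 3.5709 / (214.25 · 68.567) ≈ 0.00060769
Gain = 20 log₁₀(0.00060769) ≈ -64.33 dB
∠L = (73.74°) − (89.73° + 89.16°) = -105.15°

ω = 250: -41.0 dB, -145.9°; ω = 1714: -64.3 dB, -105.2°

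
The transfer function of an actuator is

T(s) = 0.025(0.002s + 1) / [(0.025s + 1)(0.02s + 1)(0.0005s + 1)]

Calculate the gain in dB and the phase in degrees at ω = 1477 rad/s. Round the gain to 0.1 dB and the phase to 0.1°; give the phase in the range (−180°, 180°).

-84.8 dB, -141.7°

At ω = 1477 rad/s:
zero (1 + j1477·0.002) = 1 + j2.954 → |·| ≈ 3.1187, ∠ ≈ 71.30°
pole (1 + j1477·0.025) = 1 + j36.925 → |·| ≈ 36.939, ∠ ≈ 88.45°
pole (1 + j1477·0.02) = 1 + j29.54 → |·| ≈ 29.557, ∠ ≈ 88.06°
pole (1 + j1477·0.0005) = 1 + j0.7385 → |·| ≈ 1.2431, ∠ ≈ 36.45°
|T| = 0.025 · 3.1187 / (36.939 · 29.557 · 1.2431) ≈ 5.7446e-05
Gain = 20 log₁₀(5.7446e-05) ≈ -84.81 dB
∠T = (71.30°) − (88.45° + 88.06° + 36.45°) = -141.66°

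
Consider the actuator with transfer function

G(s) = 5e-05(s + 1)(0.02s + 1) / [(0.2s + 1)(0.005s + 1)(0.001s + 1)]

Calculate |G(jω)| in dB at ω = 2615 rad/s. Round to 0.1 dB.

-69.0 dB

At ω = 2615 rad/s:
zero (1 + j2615·1) = 1 + j2615 → |·| ≈ 2615, ∠ ≈ 89.98°
zero (1 + j2615·0.02) = 1 + j52.3 → |·| ≈ 52.31, ∠ ≈ 88.90°
pole (1 + j2615·0.2) = 1 + j523 → |·| ≈ 523, ∠ ≈ 89.89°
pole (1 + j2615·0.005) = 1 + j13.075 → |·| ≈ 13.113, ∠ ≈ 85.63°
pole (1 + j2615·0.001) = 1 + j2.615 → |·| ≈ 2.7997, ∠ ≈ 69.07°
|G| = 5e-05 · 2615 · 52.31 / (523 · 13.113 · 2.7997) ≈ 0.00035621
Gain = 20 log₁₀(0.00035621) ≈ -68.97 dB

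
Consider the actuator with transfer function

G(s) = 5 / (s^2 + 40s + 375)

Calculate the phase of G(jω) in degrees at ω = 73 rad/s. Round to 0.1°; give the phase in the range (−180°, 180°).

Substitute s = j73:
Numerator: 5 = 5 + j0
Denominator: (j73)^2 + 40(j73) + 375 = -4954 + j2920
|N| = √(5² + 0²) ≈ 5, ∠N ≈ 0.00°
|D| = √(4954² + 2920²) ≈ 5750.5, ∠D ≈ 149.48°
∠G = 0.00° − 149.48° = -149.48°

-149.5°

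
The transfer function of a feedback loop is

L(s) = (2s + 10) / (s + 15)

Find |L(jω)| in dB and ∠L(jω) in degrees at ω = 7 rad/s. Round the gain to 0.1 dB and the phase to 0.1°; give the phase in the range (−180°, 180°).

0.3 dB, 29.4°

Substitute s = j7:
Numerator: 2(j7) + 10 = 10 + j14
Denominator: (j7) + 15 = 15 + j7
|N| = √(10² + 14²) ≈ 17.205, ∠N ≈ 54.46°
|D| = √(15² + 7²) ≈ 16.553, ∠D ≈ 25.02°
|L| = 17.205 / 16.553 ≈ 1.0394
Gain = 20 log₁₀(1.0394) ≈ 0.34 dB
∠L = 54.46° − 25.02° = 29.44°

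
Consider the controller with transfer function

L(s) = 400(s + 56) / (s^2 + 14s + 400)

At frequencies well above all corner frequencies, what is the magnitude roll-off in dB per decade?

Each pole contributes −20 dB/decade at high frequency; each zero contributes +20 dB/decade.
Net: 1 zero(s) − 2 pole(s) → -20 dB/decade.

-20 dB/decade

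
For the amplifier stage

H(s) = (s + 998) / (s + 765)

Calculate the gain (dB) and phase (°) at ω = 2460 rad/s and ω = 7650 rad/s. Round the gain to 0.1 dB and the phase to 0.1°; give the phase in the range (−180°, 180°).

ω = 2460: 0.3 dB, -4.8°; ω = 7650: 0.0 dB, -1.7°

Substitute s = j2460:
Numerator: (j2460) + 998 = 998 + j2460
Denominator: (j2460) + 765 = 765 + j2460
|N| = √(998² + 2460²) ≈ 2654.7, ∠N ≈ 67.92°
|D| = √(765² + 2460²) ≈ 2576.2, ∠D ≈ 72.73°
|H| = 2654.7 / 2576.2 ≈ 1.0305
Gain = 20 log₁₀(1.0305) ≈ 0.26 dB
∠H = 67.92° − 72.73° = -4.81°

Substitute s = j7650:
Numerator: (j7650) + 998 = 998 + j7650
Denominator: (j7650) + 765 = 765 + j7650
|N| = √(998² + 7650²) ≈ 7714.8, ∠N ≈ 82.57°
|D| = √(765² + 7650²) ≈ 7688.2, ∠D ≈ 84.29°
|H| = 7714.8 / 7688.2 ≈ 1.0035
Gain = 20 log₁₀(1.0035) ≈ 0.03 dB
∠H = 82.57° − 84.29° = -1.72°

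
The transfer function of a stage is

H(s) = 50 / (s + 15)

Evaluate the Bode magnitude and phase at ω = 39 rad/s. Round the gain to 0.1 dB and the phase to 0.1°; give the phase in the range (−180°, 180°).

At s = jω = j39:
pole (s+15): 15 + j39 → |·| = √(15²+39²) = √1746 ≈ 41.785, ∠ = arctan(39/15) ≈ 68.96°
|H| = 50 / 41.785 ≈ 1.1966
Gain = 20 log₁₀(1.1966) ≈ 1.56 dB
∠H = 0.00° − 68.96° = -68.96°

1.6 dB, -69.0°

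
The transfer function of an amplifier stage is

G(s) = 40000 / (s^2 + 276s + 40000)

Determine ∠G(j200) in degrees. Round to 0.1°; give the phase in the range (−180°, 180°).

-90.0°

At s = jω = j200:
quadratic: (j200)² + 276·j200 + 40000 = 0 + j55200 → |·| ≈ 55200, ∠ ≈ 90.00°
∠G = 0.00° − 90.00° = -90.00°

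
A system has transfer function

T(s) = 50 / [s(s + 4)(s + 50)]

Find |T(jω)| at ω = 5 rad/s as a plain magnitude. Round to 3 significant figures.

At s = jω = j5:
pole (s+4): 4 + j5 → |·| = √(4²+5²) = √41 ≈ 6.4031, ∠ = arctan(5/4) ≈ 51.34°
pole (s+50): 50 + j5 → |·| = √(50²+5²) = √2525 ≈ 50.249, ∠ = arctan(5/50) ≈ 5.71°
pole at origin: |s| = 5, ∠ = 90.00° (in denominator)
|T| = 50 / 1608.7 ≈ 0.031081

0.0311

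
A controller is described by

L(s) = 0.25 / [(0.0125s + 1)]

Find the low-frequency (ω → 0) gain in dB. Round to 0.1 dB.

-12.0 dB

L(0) = 0.25 · 1 / 1 = 0.25
20 log₁₀(0.25) ≈ -12.04 dB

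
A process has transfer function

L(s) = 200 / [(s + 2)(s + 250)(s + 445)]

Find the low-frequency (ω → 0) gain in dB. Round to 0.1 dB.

-60.9 dB

L(0) = 200 / (2·250·445) ≈ 0.00089888
20 log₁₀(0.00089888) ≈ -60.93 dB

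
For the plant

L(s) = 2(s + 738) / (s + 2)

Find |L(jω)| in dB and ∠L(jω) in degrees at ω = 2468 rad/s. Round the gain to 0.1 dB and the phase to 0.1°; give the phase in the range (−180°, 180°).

At s = jω = j2468:
zero (s+738): 738 + j2468 → |·| = √(738²+2468²) = √6635668 ≈ 2576, ∠ = arctan(2468/738) ≈ 73.35°
pole (s+2): 2 + j2468 → |·| = √(2²+2468²) = √6091028 ≈ 2468, ∠ = arctan(2468/2) ≈ 89.95°
|L| = 2 · 2576 / 2468 ≈ 2.0875
Gain = 20 log₁₀(2.0875) ≈ 6.39 dB
∠L = 73.35° − 89.95° = -16.60°

6.4 dB, -16.6°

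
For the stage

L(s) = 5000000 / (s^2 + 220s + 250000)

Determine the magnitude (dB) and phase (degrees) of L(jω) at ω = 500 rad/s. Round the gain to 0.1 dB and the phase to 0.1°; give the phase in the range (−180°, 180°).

33.2 dB, -90.0°

At s = jω = j500:
quadratic: (j500)² + 220·j500 + 250000 = 0 + j110000 → |·| ≈ 1.1e+05, ∠ ≈ 90.00°
|L| = 5000000 / 1.1e+05 ≈ 45.455
Gain = 20 log₁₀(45.455) ≈ 33.15 dB
∠L = 0.00° − 90.00° = -90.00°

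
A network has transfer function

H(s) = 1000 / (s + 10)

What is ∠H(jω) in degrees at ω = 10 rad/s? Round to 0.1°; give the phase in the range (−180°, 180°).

At s = jω = j10:
pole (s+10): 10 + j10 → |·| = √(10²+10²) = √200 ≈ 14.142, ∠ = arctan(10/10) ≈ 45.00°
∠H = 0.00° − 45.00° = -45.00°

-45.0°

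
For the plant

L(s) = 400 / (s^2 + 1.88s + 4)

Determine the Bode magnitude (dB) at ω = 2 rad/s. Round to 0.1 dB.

At s = jω = j2:
quadratic: (j2)² + 1.88·j2 + 4 = 0 + j3.76 → |·| ≈ 3.76, ∠ ≈ 90.00°
|L| = 400 / 3.76 ≈ 106.38
Gain = 20 log₁₀(106.38) ≈ 40.54 dB

40.5 dB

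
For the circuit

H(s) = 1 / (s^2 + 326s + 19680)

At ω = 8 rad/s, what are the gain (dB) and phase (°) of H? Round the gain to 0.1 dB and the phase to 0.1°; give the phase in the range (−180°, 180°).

Substitute s = j8:
Numerator: 1 = 1 + j0
Denominator: (j8)^2 + 326(j8) + 19680 = 19616 + j2608
|N| = √(1² + 0²) ≈ 1, ∠N ≈ 0.00°
|D| = √(19616² + 2608²) ≈ 19789, ∠D ≈ 7.57°
|H| = 1 / 19789 ≈ 5.0533e-05
Gain = 20 log₁₀(5.0533e-05) ≈ -85.93 dB
∠H = 0.00° − 7.57° = -7.57°

-85.9 dB, -7.6°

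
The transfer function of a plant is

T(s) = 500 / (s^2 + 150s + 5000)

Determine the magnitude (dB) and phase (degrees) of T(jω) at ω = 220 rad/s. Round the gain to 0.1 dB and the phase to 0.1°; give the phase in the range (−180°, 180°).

Substitute s = j220:
Numerator: 500 = 500 + j0
Denominator: (j220)^2 + 150(j220) + 5000 = -43400 + j33000
|N| = √(500² + 0²) ≈ 500, ∠N ≈ 0.00°
|D| = √(43400² + 33000²) ≈ 54521, ∠D ≈ 142.75°
|T| = 500 / 54521 ≈ 0.0091708
Gain = 20 log₁₀(0.0091708) ≈ -40.75 dB
∠T = 0.00° − 142.75° = -142.75°

-40.8 dB, -142.8°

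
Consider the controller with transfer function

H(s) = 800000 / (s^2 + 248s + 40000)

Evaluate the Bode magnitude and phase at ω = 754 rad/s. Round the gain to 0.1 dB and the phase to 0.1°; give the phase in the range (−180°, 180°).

3.1 dB, -160.5°

At s = jω = j754:
quadratic: (j754)² + 248·j754 + 40000 = -528516 + j186992 → |·| ≈ 5.6062e+05, ∠ ≈ 160.52°
|H| = 800000 / 5.6062e+05 ≈ 1.427
Gain = 20 log₁₀(1.427) ≈ 3.09 dB
∠H = 0.00° − 160.52° = -160.52°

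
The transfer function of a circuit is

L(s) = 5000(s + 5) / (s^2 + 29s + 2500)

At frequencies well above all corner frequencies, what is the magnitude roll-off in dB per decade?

Each pole contributes −20 dB/decade at high frequency; each zero contributes +20 dB/decade.
Net: 1 zero(s) − 2 pole(s) → -20 dB/decade.

-20 dB/decade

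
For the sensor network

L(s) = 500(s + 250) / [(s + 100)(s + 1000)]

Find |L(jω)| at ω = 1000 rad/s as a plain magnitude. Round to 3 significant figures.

0.363

At s = jω = j1000:
zero (s+250): 250 + j1000 → |·| = √(250²+1000²) = √1062500 ≈ 1030.8, ∠ = arctan(1000/250) ≈ 75.96°
pole (s+100): 100 + j1000 → |·| = √(100²+1000²) = √1010000 ≈ 1005, ∠ = arctan(1000/100) ≈ 84.29°
pole (s+1000): 1000 + j1000 → |·| = √(1000²+1000²) = √2000000 ≈ 1414.2, ∠ = arctan(1000/1000) ≈ 45.00°
|L| = 500 · 1030.8 / 1.4213e+06 ≈ 0.36263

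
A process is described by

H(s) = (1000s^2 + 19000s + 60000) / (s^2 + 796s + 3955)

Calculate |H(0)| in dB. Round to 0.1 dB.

23.6 dB

H(0) = 60000 / 3955 ≈ 15.171
20 log₁₀(15.171) ≈ 23.62 dB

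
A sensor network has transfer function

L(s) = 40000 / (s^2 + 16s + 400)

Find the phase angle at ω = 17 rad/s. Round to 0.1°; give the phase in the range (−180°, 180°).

At s = jω = j17:
quadratic: (j17)² + 16·j17 + 400 = 111 + j272 → |·| ≈ 293.78, ∠ ≈ 67.80°
∠L = 0.00° − 67.80° = -67.80°

-67.8°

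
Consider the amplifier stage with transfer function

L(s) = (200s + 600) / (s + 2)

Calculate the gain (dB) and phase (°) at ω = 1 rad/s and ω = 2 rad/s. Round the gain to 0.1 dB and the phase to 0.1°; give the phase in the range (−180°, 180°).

ω = 1: 49.0 dB, -8.1°; ω = 2: 48.1 dB, -11.3°

Substitute s = j1:
Numerator: 200(j1) + 600 = 600 + j200
Denominator: (j1) + 2 = 2 + j1
|N| = √(600² + 200²) ≈ 632.46, ∠N ≈ 18.43°
|D| = √(2² + 1²) ≈ 2.2361, ∠D ≈ 26.57°
|L| = 632.46 / 2.2361 ≈ 282.84
Gain = 20 log₁₀(282.84) ≈ 49.03 dB
∠L = 18.43° − 26.57° = -8.14°

Substitute s = j2:
Numerator: 200(j2) + 600 = 600 + j400
Denominator: (j2) + 2 = 2 + j2
|N| = √(600² + 400²) ≈ 721.11, ∠N ≈ 33.69°
|D| = √(2² + 2²) ≈ 2.8284, ∠D ≈ 45.00°
|L| = 721.11 / 2.8284 ≈ 254.95
Gain = 20 log₁₀(254.95) ≈ 48.13 dB
∠L = 33.69° − 45.00° = -11.31°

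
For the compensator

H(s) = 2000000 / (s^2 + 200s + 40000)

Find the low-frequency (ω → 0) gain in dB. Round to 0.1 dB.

34.0 dB

H(0) = 2000000 / 40000 = 50
20 log₁₀(50) ≈ 33.98 dB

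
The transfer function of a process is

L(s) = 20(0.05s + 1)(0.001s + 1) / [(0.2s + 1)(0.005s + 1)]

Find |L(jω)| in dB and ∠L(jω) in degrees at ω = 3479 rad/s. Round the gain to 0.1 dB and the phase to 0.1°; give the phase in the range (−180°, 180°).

0.3 dB, -13.0°

At ω = 3479 rad/s:
zero (1 + j3479·0.05) = 1 + j173.95 → |·| ≈ 173.95, ∠ ≈ 89.67°
zero (1 + j3479·0.001) = 1 + j3.479 → |·| ≈ 3.6199, ∠ ≈ 73.96°
pole (1 + j3479·0.2) = 1 + j695.8 → |·| ≈ 695.8, ∠ ≈ 89.92°
pole (1 + j3479·0.005) = 1 + j17.395 → |·| ≈ 17.424, ∠ ≈ 86.71°
|L| = 20 · 173.95 · 3.6199 / (695.8 · 17.424) ≈ 1.0388
Gain = 20 log₁₀(1.0388) ≈ 0.33 dB
∠L = (89.67° + 73.96°) − (89.92° + 86.71°) = -13.00°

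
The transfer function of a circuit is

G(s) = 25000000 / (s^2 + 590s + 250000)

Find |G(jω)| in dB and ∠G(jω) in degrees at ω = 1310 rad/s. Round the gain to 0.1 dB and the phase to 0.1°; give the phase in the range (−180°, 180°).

23.6 dB, -152.2°

At s = jω = j1310:
quadratic: (j1310)² + 590·j1310 + 250000 = -1466100 + j772900 → |·| ≈ 1.6574e+06, ∠ ≈ 152.20°
|G| = 25000000 / 1.6574e+06 ≈ 15.084
Gain = 20 log₁₀(15.084) ≈ 23.57 dB
∠G = 0.00° − 152.20° = -152.20°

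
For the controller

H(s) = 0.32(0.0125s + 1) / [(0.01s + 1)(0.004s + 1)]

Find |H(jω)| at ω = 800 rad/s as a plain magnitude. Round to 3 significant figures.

0.119

At ω = 800 rad/s:
zero (1 + j800·0.0125) = 1 + j10 → |·| ≈ 10.05, ∠ ≈ 84.29°
pole (1 + j800·0.01) = 1 + j8 → |·| ≈ 8.0623, ∠ ≈ 82.87°
pole (1 + j800·0.004) = 1 + j3.2 → |·| ≈ 3.3526, ∠ ≈ 72.65°
|H| = 0.32 · 10.05 / (8.0623 · 3.3526) ≈ 0.11898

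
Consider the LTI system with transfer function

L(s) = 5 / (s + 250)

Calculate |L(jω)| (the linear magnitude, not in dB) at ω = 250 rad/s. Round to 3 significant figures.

0.0141

At s = jω = j250:
pole (s+250): 250 + j250 → |·| = √(250²+250²) = √125000 ≈ 353.55, ∠ = arctan(250/250) ≈ 45.00°
|L| = 5 / 353.55 ≈ 0.014142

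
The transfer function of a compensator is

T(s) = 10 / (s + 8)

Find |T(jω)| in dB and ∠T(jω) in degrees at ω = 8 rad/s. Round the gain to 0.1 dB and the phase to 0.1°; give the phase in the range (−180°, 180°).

Substitute s = j8:
Numerator: 10 = 10 + j0
Denominator: (j8) + 8 = 8 + j8
|N| = √(10² + 0²) ≈ 10, ∠N ≈ 0.00°
|D| = √(8² + 8²) ≈ 11.314, ∠D ≈ 45.00°
|T| = 10 / 11.314 ≈ 0.88386
Gain = 20 log₁₀(0.88386) ≈ -1.07 dB
∠T = 0.00° − 45.00° = -45.00°

-1.1 dB, -45.0°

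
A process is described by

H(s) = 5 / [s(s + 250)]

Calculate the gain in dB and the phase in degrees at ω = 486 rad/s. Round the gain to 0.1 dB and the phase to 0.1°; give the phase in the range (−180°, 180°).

At s = jω = j486:
pole (s+250): 250 + j486 → |·| = √(250²+486²) = √298696 ≈ 546.53, ∠ = arctan(486/250) ≈ 62.78°
pole at origin: |s| = 486, ∠ = 90.00° (in denominator)
|H| = 5 / 2.6561e+05 ≈ 1.8825e-05
Gain = 20 log₁₀(1.8825e-05) ≈ -94.51 dB
∠H = 0.00° − 152.78° = -152.78°

-94.5 dB, -152.8°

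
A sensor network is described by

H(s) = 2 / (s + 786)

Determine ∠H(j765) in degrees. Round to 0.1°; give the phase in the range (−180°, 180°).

-44.2°

Substitute s = j765:
Numerator: 2 = 2 + j0
Denominator: (j765) + 786 = 786 + j765
|N| = √(2² + 0²) ≈ 2, ∠N ≈ 0.00°
|D| = √(786² + 765²) ≈ 1096.8, ∠D ≈ 44.22°
∠H = 0.00° − 44.22° = -44.22°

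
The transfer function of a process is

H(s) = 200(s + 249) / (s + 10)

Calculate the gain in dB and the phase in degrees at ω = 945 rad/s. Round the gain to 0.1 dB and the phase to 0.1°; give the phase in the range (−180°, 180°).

At s = jω = j945:
zero (s+249): 249 + j945 → |·| = √(249²+945²) = √955026 ≈ 977.25, ∠ = arctan(945/249) ≈ 75.24°
pole (s+10): 10 + j945 → |·| = √(10²+945²) = √893125 ≈ 945.05, ∠ = arctan(945/10) ≈ 89.39°
|H| = 200 · 977.25 / 945.05 ≈ 206.81
Gain = 20 log₁₀(206.81) ≈ 46.31 dB
∠H = 75.24° − 89.39° = -14.15°

46.3 dB, -14.2°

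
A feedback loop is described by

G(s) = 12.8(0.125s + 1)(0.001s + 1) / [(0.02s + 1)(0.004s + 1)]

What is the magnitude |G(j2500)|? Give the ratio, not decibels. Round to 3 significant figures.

21.4

At ω = 2500 rad/s:
zero (1 + j2500·0.125) = 1 + j312.5 → |·| ≈ 312.5, ∠ ≈ 89.82°
zero (1 + j2500·0.001) = 1 + j2.5 → |·| ≈ 2.6926, ∠ ≈ 68.20°
pole (1 + j2500·0.02) = 1 + j50 → |·| ≈ 50.01, ∠ ≈ 88.85°
pole (1 + j2500·0.004) = 1 + j10 → |·| ≈ 10.05, ∠ ≈ 84.29°
|G| = 12.8 · 312.5 · 2.6926 / (50.01 · 10.05) ≈ 21.429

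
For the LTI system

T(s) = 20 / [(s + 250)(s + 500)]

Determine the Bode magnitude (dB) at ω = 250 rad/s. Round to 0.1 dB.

At s = jω = j250:
pole (s+250): 250 + j250 → |·| = √(250²+250²) = √125000 ≈ 353.55, ∠ = arctan(250/250) ≈ 45.00°
pole (s+500): 500 + j250 → |·| = √(500²+250²) = √312500 ≈ 559.02, ∠ = arctan(250/500) ≈ 26.57°
|T| = 20 / 1.9764e+05 ≈ 0.00010119
Gain = 20 log₁₀(0.00010119) ≈ -79.90 dB

-79.9 dB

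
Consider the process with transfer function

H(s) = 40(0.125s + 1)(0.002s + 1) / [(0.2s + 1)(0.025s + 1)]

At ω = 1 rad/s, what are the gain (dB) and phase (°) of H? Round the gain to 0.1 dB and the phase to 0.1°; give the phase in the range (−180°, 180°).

31.9 dB, -5.5°

At ω = 1 rad/s:
zero (1 + j1·0.125) = 1 + j0.125 → |·| ≈ 1.0078, ∠ ≈ 7.13°
zero (1 + j1·0.002) = 1 + j0.002 → |·| ≈ 1, ∠ ≈ 0.11°
pole (1 + j1·0.2) = 1 + j0.2 → |·| ≈ 1.0198, ∠ ≈ 11.31°
pole (1 + j1·0.025) = 1 + j0.025 → |·| ≈ 1.0003, ∠ ≈ 1.43°
|H| = 40 · 1.0078 · 1 / (1.0198 · 1.0003) ≈ 39.517
Gain = 20 log₁₀(39.517) ≈ 31.94 dB
∠H = (7.13° + 0.11°) − (11.31° + 1.43°) = -5.50°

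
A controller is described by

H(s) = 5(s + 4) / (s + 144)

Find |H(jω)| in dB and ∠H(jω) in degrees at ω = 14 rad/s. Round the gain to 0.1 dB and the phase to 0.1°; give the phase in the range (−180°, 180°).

At s = jω = j14:
zero (s+4): 4 + j14 → |·| = √(4²+14²) = √212 ≈ 14.56, ∠ = arctan(14/4) ≈ 74.05°
pole (s+144): 144 + j14 → |·| = √(144²+14²) = √20932 ≈ 144.68, ∠ = arctan(14/144) ≈ 5.55°
|H| = 5 · 14.56 / 144.68 ≈ 0.50318
Gain = 20 log₁₀(0.50318) ≈ -5.97 dB
∠H = 74.05° − 5.55° = 68.50°

-6.0 dB, 68.5°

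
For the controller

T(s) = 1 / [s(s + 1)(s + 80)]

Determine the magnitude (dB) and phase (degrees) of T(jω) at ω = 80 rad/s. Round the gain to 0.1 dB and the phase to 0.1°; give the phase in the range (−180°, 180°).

At s = jω = j80:
pole (s+1): 1 + j80 → |·| = √(1²+80²) = √6401 ≈ 80.006, ∠ = arctan(80/1) ≈ 89.28°
pole (s+80): 80 + j80 → |·| = √(80²+80²) = √12800 ≈ 113.14, ∠ = arctan(80/80) ≈ 45.00°
pole at origin: |s| = 80, ∠ = 90.00° (in denominator)
|T| = 1 / 7.2415e+05 ≈ 1.3809e-06
Gain = 20 log₁₀(1.3809e-06) ≈ -117.20 dB
∠T = 0.00° − 224.28° = -224.28° ≡ 135.72° (principal value)

-117.2 dB, 135.7°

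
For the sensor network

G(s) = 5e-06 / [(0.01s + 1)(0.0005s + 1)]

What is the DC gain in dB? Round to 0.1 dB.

G(0) = 5e-06 · 1 / 1 = 5e-06
20 log₁₀(5e-06) ≈ -106.02 dB

-106.0 dB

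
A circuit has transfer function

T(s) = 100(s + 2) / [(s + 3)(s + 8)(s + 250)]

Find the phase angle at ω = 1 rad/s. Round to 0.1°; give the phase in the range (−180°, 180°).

At s = jω = j1:
zero (s+2): 2 + j1 → |·| = √(2²+1²) = √5 ≈ 2.2361, ∠ = arctan(1/2) ≈ 26.57°
pole (s+3): 3 + j1 → |·| = √(3²+1²) = √10 ≈ 3.1623, ∠ = arctan(1/3) ≈ 18.43°
pole (s+8): 8 + j1 → |·| = √(8²+1²) = √65 ≈ 8.0623, ∠ = arctan(1/8) ≈ 7.13°
pole (s+250): 250 + j1 → |·| = √(250²+1²) = √62501 ≈ 250, ∠ = arctan(1/250) ≈ 0.23°
∠T = 26.57° − 25.79° = 0.78°

0.8°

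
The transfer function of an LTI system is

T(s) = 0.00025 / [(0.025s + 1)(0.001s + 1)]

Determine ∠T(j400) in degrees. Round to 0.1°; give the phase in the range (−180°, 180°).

At ω = 400 rad/s:
pole (1 + j400·0.025) = 1 + j10 → |·| ≈ 10.05, ∠ ≈ 84.29°
pole (1 + j400·0.001) = 1 + j0.4 → |·| ≈ 1.077, ∠ ≈ 21.80°
∠T = (0°) − (84.29° + 21.80°) = -106.09°

-106.1°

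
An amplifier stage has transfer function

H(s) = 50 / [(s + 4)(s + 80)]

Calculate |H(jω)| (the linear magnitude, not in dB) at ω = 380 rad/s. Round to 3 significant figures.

At s = jω = j380:
pole (s+4): 4 + j380 → |·| = √(4²+380²) = √144416 ≈ 380.02, ∠ = arctan(380/4) ≈ 89.40°
pole (s+80): 80 + j380 → |·| = √(80²+380²) = √150800 ≈ 388.33, ∠ = arctan(380/80) ≈ 78.11°
|H| = 50 / 1.4757e+05 ≈ 0.00033882

0.000339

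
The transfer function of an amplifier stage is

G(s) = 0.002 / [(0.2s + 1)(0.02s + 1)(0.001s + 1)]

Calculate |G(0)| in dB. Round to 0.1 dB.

G(0) = 0.002 · 1 / 1 = 0.002
20 log₁₀(0.002) ≈ -53.98 dB

-54.0 dB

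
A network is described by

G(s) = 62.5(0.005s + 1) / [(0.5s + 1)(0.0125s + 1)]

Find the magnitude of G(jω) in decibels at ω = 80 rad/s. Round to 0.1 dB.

1.5 dB

At ω = 80 rad/s:
zero (1 + j80·0.005) = 1 + j0.4 → |·| ≈ 1.077, ∠ ≈ 21.80°
pole (1 + j80·0.5) = 1 + j40 → |·| ≈ 40.012, ∠ ≈ 88.57°
pole (1 + j80·0.0125) = 1 + j1 → |·| ≈ 1.4142, ∠ ≈ 45.00°
|G| = 62.5 · 1.077 / (40.012 · 1.4142) ≈ 1.1896
Gain = 20 log₁₀(1.1896) ≈ 1.51 dB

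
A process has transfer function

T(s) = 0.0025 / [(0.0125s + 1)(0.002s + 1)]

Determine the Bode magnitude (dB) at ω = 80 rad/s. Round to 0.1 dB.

At ω = 80 rad/s:
pole (1 + j80·0.0125) = 1 + j1 → |·| ≈ 1.4142, ∠ ≈ 45.00°
pole (1 + j80·0.002) = 1 + j0.16 → |·| ≈ 1.0127, ∠ ≈ 9.09°
|T| = 0.0025 · 1 / (1.4142 · 1.0127) ≈ 0.0017456
Gain = 20 log₁₀(0.0017456) ≈ -55.16 dB

-55.2 dB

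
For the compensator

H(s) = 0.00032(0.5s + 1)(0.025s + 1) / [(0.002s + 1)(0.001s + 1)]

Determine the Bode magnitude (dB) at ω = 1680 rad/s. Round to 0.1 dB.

4.3 dB

At ω = 1680 rad/s:
zero (1 + j1680·0.5) = 1 + j840 → |·| ≈ 840, ∠ ≈ 89.93°
zero (1 + j1680·0.025) = 1 + j42 → |·| ≈ 42.012, ∠ ≈ 88.64°
pole (1 + j1680·0.002) = 1 + j3.36 → |·| ≈ 3.5057, ∠ ≈ 73.43°
pole (1 + j1680·0.001) = 1 + j1.68 → |·| ≈ 1.9551, ∠ ≈ 59.24°
|H| = 0.00032 · 840 · 42.012 / (3.5057 · 1.9551) ≈ 1.6476
Gain = 20 log₁₀(1.6476) ≈ 4.34 dB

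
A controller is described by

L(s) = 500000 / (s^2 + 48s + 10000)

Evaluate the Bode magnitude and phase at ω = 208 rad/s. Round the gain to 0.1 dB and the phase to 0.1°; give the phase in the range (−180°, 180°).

23.2 dB, -163.3°

At s = jω = j208:
quadratic: (j208)² + 48·j208 + 10000 = -33264 + j9984 → |·| ≈ 34730, ∠ ≈ 163.29°
|L| = 500000 / 34730 ≈ 14.397
Gain = 20 log₁₀(14.397) ≈ 23.17 dB
∠L = 0.00° − 163.29° = -163.29°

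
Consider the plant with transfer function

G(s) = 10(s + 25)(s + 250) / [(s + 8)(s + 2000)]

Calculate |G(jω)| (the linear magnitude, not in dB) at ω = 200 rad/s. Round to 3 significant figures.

At s = jω = j200:
zero (s+25): 25 + j200 → |·| = √(25²+200²) = √40625 ≈ 201.56, ∠ = arctan(200/25) ≈ 82.87°
zero (s+250): 250 + j200 → |·| = √(250²+200²) = √102500 ≈ 320.16, ∠ = arctan(200/250) ≈ 38.66°
pole (s+8): 8 + j200 → |·| = √(8²+200²) = √40064 ≈ 200.16, ∠ = arctan(200/8) ≈ 87.71°
pole (s+2000): 2000 + j200 → |·| = √(2000²+200²) = √4040000 ≈ 2010, ∠ = arctan(200/2000) ≈ 5.71°
|G| = 10 · 64531 / 4.0232e+05 ≈ 1.604

1.60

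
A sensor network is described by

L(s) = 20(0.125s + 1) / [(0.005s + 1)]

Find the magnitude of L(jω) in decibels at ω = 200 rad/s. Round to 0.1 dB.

51.0 dB

At ω = 200 rad/s:
zero (1 + j200·0.125) = 1 + j25 → |·| ≈ 25.02, ∠ ≈ 87.71°
pole (1 + j200·0.005) = 1 + j1 → |·| ≈ 1.4142, ∠ ≈ 45.00°
|L| = 20 · 25.02 / (1.4142) ≈ 353.84
Gain = 20 log₁₀(353.84) ≈ 50.98 dB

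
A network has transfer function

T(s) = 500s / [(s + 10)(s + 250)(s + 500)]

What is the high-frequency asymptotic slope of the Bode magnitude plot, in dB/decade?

Each pole contributes −20 dB/decade at high frequency; each zero contributes +20 dB/decade.
Net: 1 zero(s) − 3 pole(s) → -40 dB/decade.

-40 dB/decade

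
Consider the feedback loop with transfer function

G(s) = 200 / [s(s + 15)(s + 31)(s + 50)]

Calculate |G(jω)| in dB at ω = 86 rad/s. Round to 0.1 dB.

At s = jω = j86:
pole (s+15): 15 + j86 → |·| = √(15²+86²) = √7621 ≈ 87.298, ∠ = arctan(86/15) ≈ 80.11°
pole (s+31): 31 + j86 → |·| = √(31²+86²) = √8357 ≈ 91.417, ∠ = arctan(86/31) ≈ 70.18°
pole (s+50): 50 + j86 → |·| = √(50²+86²) = √9896 ≈ 99.479, ∠ = arctan(86/50) ≈ 59.83°
pole at origin: |s| = 86, ∠ = 90.00° (in denominator)
|G| = 200 / 6.8275e+07 ≈ 2.9293e-06
Gain = 20 log₁₀(2.9293e-06) ≈ -110.66 dB

-110.7 dB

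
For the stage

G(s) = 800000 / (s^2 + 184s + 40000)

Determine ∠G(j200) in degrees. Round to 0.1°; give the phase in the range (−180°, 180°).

-90.0°

At s = jω = j200:
quadratic: (j200)² + 184·j200 + 40000 = 0 + j36800 → |·| ≈ 36800, ∠ ≈ 90.00°
∠G = 0.00° − 90.00° = -90.00°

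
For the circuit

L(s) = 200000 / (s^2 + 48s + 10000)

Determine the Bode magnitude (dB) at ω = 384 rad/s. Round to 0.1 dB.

3.2 dB

At s = jω = j384:
quadratic: (j384)² + 48·j384 + 10000 = -137456 + j18432 → |·| ≈ 1.3869e+05, ∠ ≈ 172.36°
|L| = 200000 / 1.3869e+05 ≈ 1.4421
Gain = 20 log₁₀(1.4421) ≈ 3.18 dB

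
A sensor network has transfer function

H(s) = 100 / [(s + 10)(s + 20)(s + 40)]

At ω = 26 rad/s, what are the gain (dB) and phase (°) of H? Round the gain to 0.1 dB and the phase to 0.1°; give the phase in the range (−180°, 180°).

-52.8 dB, -154.4°

At s = jω = j26:
pole (s+10): 10 + j26 → |·| = √(10²+26²) = √776 ≈ 27.857, ∠ = arctan(26/10) ≈ 68.96°
pole (s+20): 20 + j26 → |·| = √(20²+26²) = √1076 ≈ 32.802, ∠ = arctan(26/20) ≈ 52.43°
pole (s+40): 40 + j26 → |·| = √(40²+26²) = √2276 ≈ 47.707, ∠ = arctan(26/40) ≈ 33.02°
|H| = 100 / 43593 ≈ 0.0022939
Gain = 20 log₁₀(0.0022939) ≈ -52.79 dB
∠H = 0.00° − 154.41° = -154.41°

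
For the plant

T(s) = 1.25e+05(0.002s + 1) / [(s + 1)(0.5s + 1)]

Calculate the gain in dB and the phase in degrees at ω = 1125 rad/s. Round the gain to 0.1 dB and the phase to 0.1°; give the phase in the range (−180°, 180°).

-6.3 dB, -113.8°

At ω = 1125 rad/s:
zero (1 + j1125·0.002) = 1 + j2.25 → |·| ≈ 2.4622, ∠ ≈ 66.04°
pole (1 + j1125·1) = 1 + j1125 → |·| ≈ 1125, ∠ ≈ 89.95°
pole (1 + j1125·0.5) = 1 + j562.5 → |·| ≈ 562.5, ∠ ≈ 89.90°
|T| = 1.25e+05 · 2.4622 / (1125 · 562.5) ≈ 0.48636
Gain = 20 log₁₀(0.48636) ≈ -6.26 dB
∠T = (66.04°) − (89.95° + 89.90°) = -113.81°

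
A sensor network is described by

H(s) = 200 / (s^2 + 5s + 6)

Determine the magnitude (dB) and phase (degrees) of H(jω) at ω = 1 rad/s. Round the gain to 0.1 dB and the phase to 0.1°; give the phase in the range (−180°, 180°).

29.0 dB, -45.0°

Substitute s = j1:
Numerator: 200 = 200 + j0
Denominator: (j1)^2 + 5(j1) + 6 = 5 + j5
|N| = √(200² + 0²) ≈ 200, ∠N ≈ 0.00°
|D| = √(5² + 5²) ≈ 7.0711, ∠D ≈ 45.00°
|H| = 200 / 7.0711 ≈ 28.284
Gain = 20 log₁₀(28.284) ≈ 29.03 dB
∠H = 0.00° − 45.00° = -45.00°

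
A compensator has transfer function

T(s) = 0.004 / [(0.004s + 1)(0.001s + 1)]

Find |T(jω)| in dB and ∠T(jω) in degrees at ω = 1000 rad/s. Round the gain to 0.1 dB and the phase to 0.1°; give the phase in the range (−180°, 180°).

-63.3 dB, -121.0°

At ω = 1000 rad/s:
pole (1 + j1000·0.004) = 1 + j4 → |·| ≈ 4.1231, ∠ ≈ 75.96°
pole (1 + j1000·0.001) = 1 + j1 → |·| ≈ 1.4142, ∠ ≈ 45.00°
|T| = 0.004 · 1 / (4.1231 · 1.4142) ≈ 0.000686
Gain = 20 log₁₀(0.000686) ≈ -63.27 dB
∠T = (0°) − (75.96° + 45.00°) = -120.96°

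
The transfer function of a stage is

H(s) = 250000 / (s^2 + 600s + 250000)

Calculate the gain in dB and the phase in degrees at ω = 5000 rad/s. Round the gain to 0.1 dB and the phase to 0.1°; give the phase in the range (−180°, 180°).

-40.0 dB, -173.1°

At s = jω = j5000:
quadratic: (j5000)² + 600·j5000 + 250000 = -24750000 + j3000000 → |·| ≈ 2.4931e+07, ∠ ≈ 173.09°
|H| = 250000 / 2.4931e+07 ≈ 0.010028
Gain = 20 log₁₀(0.010028) ≈ -39.98 dB
∠H = 0.00° − 173.09° = -173.09°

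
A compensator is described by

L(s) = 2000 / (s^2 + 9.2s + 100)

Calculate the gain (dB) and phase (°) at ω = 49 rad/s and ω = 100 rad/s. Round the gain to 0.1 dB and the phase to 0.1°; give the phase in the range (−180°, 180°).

At s = jω = j49:
quadratic: (j49)² + 9.2·j49 + 100 = -2301 + j450.8 → |·| ≈ 2344.7, ∠ ≈ 168.92°
|L| = 2000 / 2344.7 ≈ 0.85299
Gain = 20 log₁₀(0.85299) ≈ -1.38 dB
∠L = 0.00° − 168.92° = -168.92°

At s = jω = j100:
quadratic: (j100)² + 9.2·j100 + 100 = -9900 + j920 → |·| ≈ 9942.7, ∠ ≈ 174.69°
|L| = 2000 / 9942.7 ≈ 0.20115
Gain = 20 log₁₀(0.20115) ≈ -13.93 dB
∠L = 0.00° − 174.69° = -174.69°

ω = 49: -1.4 dB, -168.9°; ω = 100: -13.9 dB, -174.7°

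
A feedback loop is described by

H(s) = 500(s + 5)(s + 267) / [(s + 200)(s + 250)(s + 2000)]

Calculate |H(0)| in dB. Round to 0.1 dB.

H(0) = 500·5·267 / (200·250·2000) ≈ 0.006675
20 log₁₀(0.006675) ≈ -43.51 dB

-43.5 dB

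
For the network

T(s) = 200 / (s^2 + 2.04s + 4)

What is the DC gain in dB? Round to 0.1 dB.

34.0 dB

T(0) = 200 / 4 = 50
20 log₁₀(50) ≈ 33.98 dB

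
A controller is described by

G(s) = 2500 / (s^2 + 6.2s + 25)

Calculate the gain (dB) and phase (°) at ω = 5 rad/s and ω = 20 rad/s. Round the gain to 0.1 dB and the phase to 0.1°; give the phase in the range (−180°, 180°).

ω = 5: 38.1 dB, -90.0°; ω = 20: 16.0 dB, -161.7°

At s = jω = j5:
quadratic: (j5)² + 6.2·j5 + 25 = 0 + j31 → |·| ≈ 31, ∠ ≈ 90.00°
|G| = 2500 / 31 ≈ 80.645
Gain = 20 log₁₀(80.645) ≈ 38.13 dB
∠G = 0.00° − 90.00° = -90.00°

At s = jω = j20:
quadratic: (j20)² + 6.2·j20 + 25 = -375 + j124 → |·| ≈ 394.97, ∠ ≈ 161.70°
|G| = 2500 / 394.97 ≈ 6.3296
Gain = 20 log₁₀(6.3296) ≈ 16.03 dB
∠G = 0.00° − 161.70° = -161.70°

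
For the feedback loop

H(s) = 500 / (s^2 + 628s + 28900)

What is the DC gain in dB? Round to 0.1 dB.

H(0) = 500 / 28900 ≈ 0.017301
20 log₁₀(0.017301) ≈ -35.24 dB

-35.2 dB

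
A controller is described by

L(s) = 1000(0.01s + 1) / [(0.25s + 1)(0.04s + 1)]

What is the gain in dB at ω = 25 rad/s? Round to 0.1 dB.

41.2 dB

At ω = 25 rad/s:
zero (1 + j25·0.01) = 1 + j0.25 → |·| ≈ 1.0308, ∠ ≈ 14.04°
pole (1 + j25·0.25) = 1 + j6.25 → |·| ≈ 6.3295, ∠ ≈ 80.91°
pole (1 + j25·0.04) = 1 + j1 → |·| ≈ 1.4142, ∠ ≈ 45.00°
|L| = 1000 · 1.0308 / (6.3295 · 1.4142) ≈ 115.16
Gain = 20 log₁₀(115.16) ≈ 41.23 dB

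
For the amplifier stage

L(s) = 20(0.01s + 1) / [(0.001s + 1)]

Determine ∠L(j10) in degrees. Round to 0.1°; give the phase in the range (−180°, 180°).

At ω = 10 rad/s:
zero (1 + j10·0.01) = 1 + j0.1 → |·| ≈ 1.005, ∠ ≈ 5.71°
pole (1 + j10·0.001) = 1 + j0.01 → |·| ≈ 1, ∠ ≈ 0.57°
∠L = (5.71°) − (0.57°) = 5.14°

5.1°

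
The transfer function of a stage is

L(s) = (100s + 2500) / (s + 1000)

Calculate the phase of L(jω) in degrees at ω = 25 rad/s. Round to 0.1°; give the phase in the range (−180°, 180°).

43.6°

Substitute s = j25:
Numerator: 100(j25) + 2500 = 2500 + j2500
Denominator: (j25) + 1000 = 1000 + j25
|N| = √(2500² + 2500²) ≈ 3535.5, ∠N ≈ 45.00°
|D| = √(1000² + 25²) ≈ 1000.3, ∠D ≈ 1.43°
∠L = 45.00° − 1.43° = 43.57°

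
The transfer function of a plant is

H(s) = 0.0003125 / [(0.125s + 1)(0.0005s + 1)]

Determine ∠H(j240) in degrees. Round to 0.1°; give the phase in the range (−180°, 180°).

At ω = 240 rad/s:
pole (1 + j240·0.125) = 1 + j30 → |·| ≈ 30.017, ∠ ≈ 88.09°
pole (1 + j240·0.0005) = 1 + j0.12 → |·| ≈ 1.0072, ∠ ≈ 6.84°
∠H = (0°) − (88.09° + 6.84°) = -94.93°

-94.9°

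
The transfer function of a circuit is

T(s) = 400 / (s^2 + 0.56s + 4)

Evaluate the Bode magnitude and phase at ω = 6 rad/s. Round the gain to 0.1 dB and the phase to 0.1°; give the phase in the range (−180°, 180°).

21.9 dB, -174.0°

At s = jω = j6:
quadratic: (j6)² + 0.56·j6 + 4 = -32 + j3.36 → |·| ≈ 32.176, ∠ ≈ 174.01°
|T| = 400 / 32.176 ≈ 12.432
Gain = 20 log₁₀(12.432) ≈ 21.89 dB
∠T = 0.00° − 174.01° = -174.01°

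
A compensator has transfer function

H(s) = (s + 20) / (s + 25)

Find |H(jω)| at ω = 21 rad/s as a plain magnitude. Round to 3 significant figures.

Substitute s = j21:
Numerator: (j21) + 20 = 20 + j21
Denominator: (j21) + 25 = 25 + j21
|N| = √(20² + 21²) ≈ 29, ∠N ≈ 46.40°
|D| = √(25² + 21²) ≈ 32.65, ∠D ≈ 40.03°
|H| = 29 / 32.65 ≈ 0.88821

0.888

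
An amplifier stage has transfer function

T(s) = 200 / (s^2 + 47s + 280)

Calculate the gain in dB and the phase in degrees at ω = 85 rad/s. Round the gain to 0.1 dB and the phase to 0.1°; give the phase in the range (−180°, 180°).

Substitute s = j85:
Numerator: 200 = 200 + j0
Denominator: (j85)^2 + 47(j85) + 280 = -6945 + j3995
|N| = √(200² + 0²) ≈ 200, ∠N ≈ 0.00°
|D| = √(6945² + 3995²) ≈ 8012.1, ∠D ≈ 150.09°
|T| = 200 / 8012.1 ≈ 0.024962
Gain = 20 log₁₀(0.024962) ≈ -32.05 dB
∠T = 0.00° − 150.09° = -150.09°

-32.1 dB, -150.1°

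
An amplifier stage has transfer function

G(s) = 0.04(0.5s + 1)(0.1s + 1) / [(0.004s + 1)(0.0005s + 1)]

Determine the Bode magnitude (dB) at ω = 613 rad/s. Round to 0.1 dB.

48.7 dB

At ω = 613 rad/s:
zero (1 + j613·0.5) = 1 + j306.5 → |·| ≈ 306.5, ∠ ≈ 89.81°
zero (1 + j613·0.1) = 1 + j61.3 → |·| ≈ 61.308, ∠ ≈ 89.07°
pole (1 + j613·0.004) = 1 + j2.452 → |·| ≈ 2.6481, ∠ ≈ 67.81°
pole (1 + j613·0.0005) = 1 + j0.3065 → |·| ≈ 1.0459, ∠ ≈ 17.04°
|G| = 0.04 · 306.5 · 61.308 / (2.6481 · 1.0459) ≈ 271.38
Gain = 20 log₁₀(271.38) ≈ 48.67 dB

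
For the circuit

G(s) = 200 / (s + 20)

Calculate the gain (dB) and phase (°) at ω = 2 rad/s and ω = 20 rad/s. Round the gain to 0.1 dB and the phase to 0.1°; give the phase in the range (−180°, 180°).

Substitute s = j2:
Numerator: 200 = 200 + j0
Denominator: (j2) + 20 = 20 + j2
|N| = √(200² + 0²) ≈ 200, ∠N ≈ 0.00°
|D| = √(20² + 2²) ≈ 20.1, ∠D ≈ 5.71°
|G| = 200 / 20.1 ≈ 9.9502
Gain = 20 log₁₀(9.9502) ≈ 19.96 dB
∠G = 0.00° − 5.71° = -5.71°

Substitute s = j20:
Numerator: 200 = 200 + j0
Denominator: (j20) + 20 = 20 + j20
|N| = √(200² + 0²) ≈ 200, ∠N ≈ 0.00°
|D| = √(20² + 20²) ≈ 28.284, ∠D ≈ 45.00°
|G| = 200 / 28.284 ≈ 7.0711
Gain = 20 log₁₀(7.0711) ≈ 16.99 dB
∠G = 0.00° − 45.00° = -45.00°

ω = 2: 20.0 dB, -5.7°; ω = 20: 17.0 dB, -45.0°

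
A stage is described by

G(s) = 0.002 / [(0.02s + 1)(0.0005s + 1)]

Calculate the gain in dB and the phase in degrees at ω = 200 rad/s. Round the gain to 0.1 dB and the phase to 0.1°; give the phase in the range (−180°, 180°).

At ω = 200 rad/s:
pole (1 + j200·0.02) = 1 + j4 → |·| ≈ 4.1231, ∠ ≈ 75.96°
pole (1 + j200·0.0005) = 1 + j0.1 → |·| ≈ 1.005, ∠ ≈ 5.71°
|G| = 0.002 · 1 / (4.1231 · 1.005) ≈ 0.00048266
Gain = 20 log₁₀(0.00048266) ≈ -66.33 dB
∠G = (0°) − (75.96° + 5.71°) = -81.67°

-66.3 dB, -81.7°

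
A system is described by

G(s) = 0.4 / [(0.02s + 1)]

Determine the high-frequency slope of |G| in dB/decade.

-20 dB/decade

Each pole contributes −20 dB/decade at high frequency; each zero contributes +20 dB/decade.
Net: 0 zero(s) − 1 pole(s) → -20 dB/decade.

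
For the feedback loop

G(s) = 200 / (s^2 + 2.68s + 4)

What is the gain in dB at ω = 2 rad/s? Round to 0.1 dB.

At s = jω = j2:
quadratic: (j2)² + 2.68·j2 + 4 = 0 + j5.36 → |·| ≈ 5.36, ∠ ≈ 90.00°
|G| = 200 / 5.36 ≈ 37.313
Gain = 20 log₁₀(37.313) ≈ 31.44 dB

31.4 dB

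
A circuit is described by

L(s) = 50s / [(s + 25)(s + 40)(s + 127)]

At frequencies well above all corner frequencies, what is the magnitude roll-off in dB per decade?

-40 dB/decade

Each pole contributes −20 dB/decade at high frequency; each zero contributes +20 dB/decade.
Net: 1 zero(s) − 3 pole(s) → -40 dB/decade.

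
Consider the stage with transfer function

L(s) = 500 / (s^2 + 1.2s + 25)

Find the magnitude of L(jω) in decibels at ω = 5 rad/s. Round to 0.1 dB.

38.4 dB

At s = jω = j5:
quadratic: (j5)² + 1.2·j5 + 25 = 0 + j6 → |·| ≈ 6, ∠ ≈ 90.00°
|L| = 500 / 6 ≈ 83.333
Gain = 20 log₁₀(83.333) ≈ 38.42 dB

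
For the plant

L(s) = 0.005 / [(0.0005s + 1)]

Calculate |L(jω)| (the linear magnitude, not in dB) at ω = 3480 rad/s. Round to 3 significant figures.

0.00249

At ω = 3480 rad/s:
pole (1 + j3480·0.0005) = 1 + j1.74 → |·| ≈ 2.0069, ∠ ≈ 60.11°
|L| = 0.005 · 1 / (2.0069) ≈ 0.0024914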